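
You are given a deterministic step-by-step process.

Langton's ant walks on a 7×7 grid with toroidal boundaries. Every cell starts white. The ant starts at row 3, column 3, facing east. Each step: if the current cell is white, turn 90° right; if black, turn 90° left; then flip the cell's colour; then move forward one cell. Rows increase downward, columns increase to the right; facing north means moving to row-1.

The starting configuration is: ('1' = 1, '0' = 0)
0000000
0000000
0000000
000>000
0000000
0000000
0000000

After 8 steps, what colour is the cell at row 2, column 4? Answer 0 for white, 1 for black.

1

gen 0: 0000000
0000000
0000000
000>000
0000000
0000000
0000000
gen 1: 0000000
0000000
0000000
0001000
000v000
0000000
0000000
gen 2: 0000000
0000000
0000000
0001000
00<1000
0000000
0000000
gen 3: 0000000
0000000
0000000
00^1000
0011000
0000000
0000000
gen 4: 0000000
0000000
0000000
001>000
0011000
0000000
0000000
gen 5: 0000000
0000000
000^000
0010000
0011000
0000000
0000000
gen 6: 0000000
0000000
0001>00
0010000
0011000
0000000
0000000
gen 7: 0000000
0000000
0001100
0010v00
0011000
0000000
0000000
gen 8: 0000000
0000000
0001100
001<100
0011000
0000000
0000000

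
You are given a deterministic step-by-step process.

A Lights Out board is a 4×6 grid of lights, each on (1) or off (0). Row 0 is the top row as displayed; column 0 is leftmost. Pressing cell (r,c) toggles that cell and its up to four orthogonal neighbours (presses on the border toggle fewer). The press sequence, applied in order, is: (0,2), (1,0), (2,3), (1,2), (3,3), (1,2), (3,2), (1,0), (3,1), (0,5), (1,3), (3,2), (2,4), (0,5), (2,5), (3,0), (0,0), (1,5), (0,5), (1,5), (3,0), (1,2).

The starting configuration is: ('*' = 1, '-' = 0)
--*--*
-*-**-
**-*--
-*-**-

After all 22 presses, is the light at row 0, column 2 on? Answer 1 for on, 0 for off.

1

0) --*--*
-*-**-
**-*--
-*-**-
1) -*-*-*
-****-
**-*--
-*-**-
2) **-*-*
*-***-
-*-*--
-*-**-
3) **-*-*
*-*-*-
-**-*-
-*--*-
4) ****-*
**-**-
-*--*-
-*--*-
5) ****-*
**-**-
-*-**-
-***--
6) **-*-*
*-*-*-
-****-
-***--
7) **-*-*
*-*-*-
-*-**-
------
8) -*-*-*
-**-*-
**-**-
------
9) -*-*-*
-**-*-
*--**-
***---
10) -*-**-
-**-**
*--**-
***---
11) -*--*-
-*-*-*
*---*-
***---
12) -*--*-
-*-*-*
*-*-*-
*--*--
13) -*--*-
-*-***
*-**-*
*--**-
14) -*---*
-*-**-
*-**-*
*--**-
15) -*---*
-*-***
*-***-
*--***
16) -*---*
-*-***
--***-
-*-***
17) *----*
**-***
--***-
-*-***
18) *-----
**-*--
--****
-*-***
19) *---**
**-*-*
--****
-*-***
20) *---*-
**-**-
--***-
-*-***
21) *---*-
**-**-
*-***-
*--***
22) *-*-*-
*-*-*-
*--**-
*--***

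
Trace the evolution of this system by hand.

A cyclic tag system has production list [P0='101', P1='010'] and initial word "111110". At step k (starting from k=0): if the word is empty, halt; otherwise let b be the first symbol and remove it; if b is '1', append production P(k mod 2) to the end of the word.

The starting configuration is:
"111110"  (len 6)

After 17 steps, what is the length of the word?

k=0  "111110"  (len 6)
k=1  "11110101"  (len 8)
k=2  "1110101010"  (len 10)
k=3  "110101010101"  (len 12)
k=4  "10101010101010"  (len 14)
k=5  "0101010101010101"  (len 16)
k=6  "101010101010101"  (len 15)
k=7  "01010101010101101"  (len 17)
k=8  "1010101010101101"  (len 16)
k=9  "010101010101101101"  (len 18)
k=10  "10101010101101101"  (len 17)
k=11  "0101010101101101101"  (len 19)
k=12  "101010101101101101"  (len 18)
k=13  "01010101101101101101"  (len 20)
k=14  "1010101101101101101"  (len 19)
k=15  "010101101101101101101"  (len 21)
k=16  "10101101101101101101"  (len 20)
k=17  "0101101101101101101101"  (len 22)

22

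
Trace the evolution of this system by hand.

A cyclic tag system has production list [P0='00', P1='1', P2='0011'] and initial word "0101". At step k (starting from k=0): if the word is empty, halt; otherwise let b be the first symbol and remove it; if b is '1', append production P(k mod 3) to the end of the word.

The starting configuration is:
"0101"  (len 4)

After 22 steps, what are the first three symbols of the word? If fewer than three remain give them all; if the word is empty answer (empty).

gen 0: "0101"  (len 4)
gen 1: "101"  (len 3)
gen 2: "011"  (len 3)
gen 3: "11"  (len 2)
gen 4: "100"  (len 3)
gen 5: "001"  (len 3)
gen 6: "01"  (len 2)
gen 7: "1"  (len 1)
gen 8: "1"  (len 1)
gen 9: "0011"  (len 4)
gen 10: "011"  (len 3)
gen 11: "11"  (len 2)
gen 12: "10011"  (len 5)
gen 13: "001100"  (len 6)
gen 14: "01100"  (len 5)
gen 15: "1100"  (len 4)
gen 16: "10000"  (len 5)
gen 17: "00001"  (len 5)
gen 18: "0001"  (len 4)
gen 19: "001"  (len 3)
gen 20: "01"  (len 2)
gen 21: "1"  (len 1)
gen 22: "00"  (len 2)

00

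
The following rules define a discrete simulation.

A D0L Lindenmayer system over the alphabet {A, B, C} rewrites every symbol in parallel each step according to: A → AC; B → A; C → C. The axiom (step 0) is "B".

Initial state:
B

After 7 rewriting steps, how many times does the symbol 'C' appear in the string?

6

k=0  B
k=1  A
k=2  AC
k=3  ACC
k=4  ACCC
k=5  ACCCC
k=6  ACCCCC
k=7  ACCCCCC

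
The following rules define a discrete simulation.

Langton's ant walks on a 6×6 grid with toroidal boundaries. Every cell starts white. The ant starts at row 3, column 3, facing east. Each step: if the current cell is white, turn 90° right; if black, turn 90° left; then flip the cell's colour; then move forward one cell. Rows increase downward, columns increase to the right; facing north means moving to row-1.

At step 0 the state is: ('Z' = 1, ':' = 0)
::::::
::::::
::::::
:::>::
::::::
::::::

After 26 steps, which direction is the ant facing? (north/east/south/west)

west

gen 0: ::::::
::::::
::::::
:::>::
::::::
::::::
gen 1: ::::::
::::::
::::::
:::Z::
:::v::
::::::
gen 2: ::::::
::::::
::::::
:::Z::
::<Z::
::::::
gen 3: ::::::
::::::
::::::
::^Z::
::ZZ::
::::::
gen 4: ::::::
::::::
::::::
::Z>::
::ZZ::
::::::
gen 5: ::::::
::::::
:::^::
::Z:::
::ZZ::
::::::
gen 6: ::::::
::::::
:::Z>:
::Z:::
::ZZ::
::::::
gen 7: ::::::
::::::
:::ZZ:
::Z:v:
::ZZ::
::::::
gen 8: ::::::
::::::
:::ZZ:
::Z<Z:
::ZZ::
::::::
gen 9: ::::::
::::::
:::^Z:
::ZZZ:
::ZZ::
::::::
gen 10: ::::::
::::::
::<:Z:
::ZZZ:
::ZZ::
::::::
gen 11: ::::::
::^:::
::Z:Z:
::ZZZ:
::ZZ::
::::::
gen 12: ::::::
::Z>::
::Z:Z:
::ZZZ:
::ZZ::
::::::
gen 13: ::::::
::ZZ::
::ZvZ:
::ZZZ:
::ZZ::
::::::
gen 14: ::::::
::ZZ::
::<ZZ:
::ZZZ:
::ZZ::
::::::
gen 15: ::::::
::ZZ::
:::ZZ:
::vZZ:
::ZZ::
::::::
gen 16: ::::::
::ZZ::
:::ZZ:
:::>Z:
::ZZ::
::::::
gen 17: ::::::
::ZZ::
:::^Z:
::::Z:
::ZZ::
::::::
gen 18: ::::::
::ZZ::
::<:Z:
::::Z:
::ZZ::
::::::
gen 19: ::::::
::^Z::
::Z:Z:
::::Z:
::ZZ::
::::::
gen 20: ::::::
:<:Z::
::Z:Z:
::::Z:
::ZZ::
::::::
gen 21: :^::::
:Z:Z::
::Z:Z:
::::Z:
::ZZ::
::::::
gen 22: :Z>:::
:Z:Z::
::Z:Z:
::::Z:
::ZZ::
::::::
gen 23: :ZZ:::
:ZvZ::
::Z:Z:
::::Z:
::ZZ::
::::::
gen 24: :ZZ:::
:<ZZ::
::Z:Z:
::::Z:
::ZZ::
::::::
gen 25: :ZZ:::
::ZZ::
:vZ:Z:
::::Z:
::ZZ::
::::::
gen 26: :ZZ:::
::ZZ::
<ZZ:Z:
::::Z:
::ZZ::
::::::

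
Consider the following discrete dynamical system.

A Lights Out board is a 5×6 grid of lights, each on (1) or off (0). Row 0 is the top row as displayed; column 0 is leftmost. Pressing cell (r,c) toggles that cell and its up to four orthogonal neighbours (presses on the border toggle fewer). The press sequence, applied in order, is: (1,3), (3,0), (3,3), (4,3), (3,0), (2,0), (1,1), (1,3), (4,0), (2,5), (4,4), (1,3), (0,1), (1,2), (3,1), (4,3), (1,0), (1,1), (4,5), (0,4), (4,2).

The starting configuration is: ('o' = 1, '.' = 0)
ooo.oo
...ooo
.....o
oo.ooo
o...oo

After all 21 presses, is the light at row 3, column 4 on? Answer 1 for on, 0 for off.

1

gen 0: ooo.oo
...ooo
.....o
oo.ooo
o...oo
gen 1: oooooo
..o..o
...o.o
oo.ooo
o...oo
gen 2: oooooo
..o..o
o..o.o
...ooo
....oo
gen 3: oooooo
..o..o
o....o
..o..o
...ooo
gen 4: oooooo
..o..o
o....o
..oo.o
..o..o
gen 5: oooooo
..o..o
.....o
oooo.o
o.o..o
gen 6: oooooo
o.o..o
oo...o
.ooo.o
o.o..o
gen 7: o.oooo
.o...o
o....o
.ooo.o
o.o..o
gen 8: o.o.oo
.ooooo
o..o.o
.ooo.o
o.o..o
gen 9: o.o.oo
.ooooo
o..o.o
oooo.o
.oo..o
gen 10: o.o.oo
.oooo.
o..oo.
oooo..
.oo..o
gen 11: o.o.oo
.oooo.
o..oo.
ooooo.
.oooo.
gen 12: o.oooo
.o....
o...o.
ooooo.
.oooo.
gen 13: .o.ooo
......
o...o.
ooooo.
.oooo.
gen 14: .ooooo
.ooo..
o.o.o.
ooooo.
.oooo.
gen 15: .ooooo
.ooo..
ooo.o.
...oo.
..ooo.
gen 16: .ooooo
.ooo..
ooo.o.
....o.
......
gen 17: oooooo
o.oo..
.oo.o.
....o.
......
gen 18: o.oooo
.o.o..
..o.o.
....o.
......
gen 19: o.oooo
.o.o..
..o.o.
....oo
....oo
gen 20: o.o...
.o.oo.
..o.o.
....oo
....oo
gen 21: o.o...
.o.oo.
..o.o.
..o.oo
.ooooo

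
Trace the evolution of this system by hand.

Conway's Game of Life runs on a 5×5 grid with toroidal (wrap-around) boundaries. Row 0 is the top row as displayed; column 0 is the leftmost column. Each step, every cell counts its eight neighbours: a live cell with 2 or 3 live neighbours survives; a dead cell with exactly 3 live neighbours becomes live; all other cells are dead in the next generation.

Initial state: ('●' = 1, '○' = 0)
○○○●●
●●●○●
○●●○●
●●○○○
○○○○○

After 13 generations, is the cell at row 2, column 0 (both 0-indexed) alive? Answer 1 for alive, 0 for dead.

[0] ○○○●●
●●●○●
○●●○●
●●○○○
○○○○○
[1] ○●●●●
○○○○○
○○○○●
●●●○○
●○○○●
[2] ○●●●●
●○●○●
●●○○○
○●○●○
○○○○○
[3] ○●●○●
○○○○○
○○○●○
●●●○○
●●○○●
[4] ○●●●●
○○●●○
○●●○○
○○●●○
○○○○●
[5] ●●○○●
●○○○●
○●○○○
○●●●○
●●○○●
[6] ○○○●○
○○○○●
○●○●●
○○○●●
○○○○○
[7] ○○○○○
●○●○●
○○●○○
●○●●●
○○○●●
[8] ●○○○○
○●○●○
○○●○○
●●●○○
●○●○○
[9] ●○●○●
○●●○○
●○○●○
●○●●○
●○●○●
[10] ○○●○●
○○●○○
●○○●○
●○●○○
○○●○○
[11] ○●●○○
○●●○●
○○●●●
○○●●●
○○●○○
[12] ●○○○○
○○○○●
○○○○○
○●○○●
○○○○○
[13] ○○○○○
○○○○○
●○○○○
○○○○○
●○○○○

1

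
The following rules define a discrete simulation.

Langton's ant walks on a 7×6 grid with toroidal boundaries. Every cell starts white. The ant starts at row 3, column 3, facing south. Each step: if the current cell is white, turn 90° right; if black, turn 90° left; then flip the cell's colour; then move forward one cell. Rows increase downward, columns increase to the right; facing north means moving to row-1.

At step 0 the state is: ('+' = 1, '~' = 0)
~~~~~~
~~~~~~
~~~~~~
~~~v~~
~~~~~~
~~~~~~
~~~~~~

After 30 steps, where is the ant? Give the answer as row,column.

[0] ~~~~~~
~~~~~~
~~~~~~
~~~v~~
~~~~~~
~~~~~~
~~~~~~
[1] ~~~~~~
~~~~~~
~~~~~~
~~<+~~
~~~~~~
~~~~~~
~~~~~~
[2] ~~~~~~
~~~~~~
~~^~~~
~~++~~
~~~~~~
~~~~~~
~~~~~~
[3] ~~~~~~
~~~~~~
~~+>~~
~~++~~
~~~~~~
~~~~~~
~~~~~~
[4] ~~~~~~
~~~~~~
~~++~~
~~+v~~
~~~~~~
~~~~~~
~~~~~~
[5] ~~~~~~
~~~~~~
~~++~~
~~+~>~
~~~~~~
~~~~~~
~~~~~~
[6] ~~~~~~
~~~~~~
~~++~~
~~+~+~
~~~~v~
~~~~~~
~~~~~~
[7] ~~~~~~
~~~~~~
~~++~~
~~+~+~
~~~<+~
~~~~~~
~~~~~~
[8] ~~~~~~
~~~~~~
~~++~~
~~+^+~
~~~++~
~~~~~~
~~~~~~
[9] ~~~~~~
~~~~~~
~~++~~
~~++>~
~~~++~
~~~~~~
~~~~~~
[10] ~~~~~~
~~~~~~
~~++^~
~~++~~
~~~++~
~~~~~~
~~~~~~
[11] ~~~~~~
~~~~~~
~~+++>
~~++~~
~~~++~
~~~~~~
~~~~~~
[12] ~~~~~~
~~~~~~
~~++++
~~++~v
~~~++~
~~~~~~
~~~~~~
[13] ~~~~~~
~~~~~~
~~++++
~~++<+
~~~++~
~~~~~~
~~~~~~
[14] ~~~~~~
~~~~~~
~~++^+
~~++++
~~~++~
~~~~~~
~~~~~~
[15] ~~~~~~
~~~~~~
~~+<~+
~~++++
~~~++~
~~~~~~
~~~~~~
[16] ~~~~~~
~~~~~~
~~+~~+
~~+v++
~~~++~
~~~~~~
~~~~~~
[17] ~~~~~~
~~~~~~
~~+~~+
~~+~>+
~~~++~
~~~~~~
~~~~~~
[18] ~~~~~~
~~~~~~
~~+~^+
~~+~~+
~~~++~
~~~~~~
~~~~~~
[19] ~~~~~~
~~~~~~
~~+~+>
~~+~~+
~~~++~
~~~~~~
~~~~~~
[20] ~~~~~~
~~~~~^
~~+~+~
~~+~~+
~~~++~
~~~~~~
~~~~~~
[21] ~~~~~~
>~~~~+
~~+~+~
~~+~~+
~~~++~
~~~~~~
~~~~~~
[22] ~~~~~~
+~~~~+
v~+~+~
~~+~~+
~~~++~
~~~~~~
~~~~~~
[23] ~~~~~~
+~~~~+
+~+~+<
~~+~~+
~~~++~
~~~~~~
~~~~~~
[24] ~~~~~~
+~~~~^
+~+~++
~~+~~+
~~~++~
~~~~~~
~~~~~~
[25] ~~~~~~
+~~~<~
+~+~++
~~+~~+
~~~++~
~~~~~~
~~~~~~
[26] ~~~~^~
+~~~+~
+~+~++
~~+~~+
~~~++~
~~~~~~
~~~~~~
[27] ~~~~+>
+~~~+~
+~+~++
~~+~~+
~~~++~
~~~~~~
~~~~~~
[28] ~~~~++
+~~~+v
+~+~++
~~+~~+
~~~++~
~~~~~~
~~~~~~
[29] ~~~~++
+~~~<+
+~+~++
~~+~~+
~~~++~
~~~~~~
~~~~~~
[30] ~~~~++
+~~~~+
+~+~v+
~~+~~+
~~~++~
~~~~~~
~~~~~~

2,4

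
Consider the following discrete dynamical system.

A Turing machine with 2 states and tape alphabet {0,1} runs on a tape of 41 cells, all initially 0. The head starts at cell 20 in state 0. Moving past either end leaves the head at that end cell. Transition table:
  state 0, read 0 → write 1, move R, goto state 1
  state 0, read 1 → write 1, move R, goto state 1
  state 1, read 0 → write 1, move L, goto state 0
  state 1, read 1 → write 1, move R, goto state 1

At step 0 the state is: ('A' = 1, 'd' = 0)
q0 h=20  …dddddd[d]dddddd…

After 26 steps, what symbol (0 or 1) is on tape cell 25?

t=0: q0 h=20  …dddddd[d]dddddd…
t=1: q1 h=21  …dddddA[d]dddddd…
t=2: q0 h=20  …dddddd[A]Addddd…
t=3: q1 h=21  …dddddA[A]dddddd…
t=4: q1 h=22  …ddddAA[d]dddddd…
t=5: q0 h=21  …dddddA[A]Addddd…
t=6: q1 h=22  …ddddAA[A]dddddd…
t=7: q1 h=23  …dddAAA[d]dddddd…
t=8: q0 h=22  …ddddAA[A]Addddd…
t=9: q1 h=23  …dddAAA[A]dddddd…
t=10: q1 h=24  …ddAAAA[d]dddddd…
t=11: q0 h=23  …dddAAA[A]Addddd…
t=12: q1 h=24  …ddAAAA[A]dddddd…
t=13: q1 h=25  …dAAAAA[d]dddddd…
t=14: q0 h=24  …ddAAAA[A]Addddd…
t=15: q1 h=25  …dAAAAA[A]dddddd…
t=16: q1 h=26  …AAAAAA[d]dddddd…
t=17: q0 h=25  …dAAAAA[A]Addddd…
t=18: q1 h=26  …AAAAAA[A]dddddd…
t=19: q1 h=27  …AAAAAA[d]dddddd…
t=20: q0 h=26  …AAAAAA[A]Addddd…
t=21: q1 h=27  …AAAAAA[A]dddddd…
t=22: q1 h=28  …AAAAAA[d]dddddd…
t=23: q0 h=27  …AAAAAA[A]Addddd…
t=24: q1 h=28  …AAAAAA[A]dddddd…
t=25: q1 h=29  …AAAAAA[d]dddddd…
t=26: q0 h=28  …AAAAAA[A]Addddd…

1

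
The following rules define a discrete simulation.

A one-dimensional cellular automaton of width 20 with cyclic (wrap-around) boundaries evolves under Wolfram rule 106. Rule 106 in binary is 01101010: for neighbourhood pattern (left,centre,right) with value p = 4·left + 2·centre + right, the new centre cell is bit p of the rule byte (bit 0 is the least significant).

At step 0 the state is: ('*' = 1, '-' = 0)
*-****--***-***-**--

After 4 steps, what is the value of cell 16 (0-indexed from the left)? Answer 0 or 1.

step 0: *-****--***-***-**--
step 1: -**--*-**-***-****-*
step 2: ***-*-*****-***--**-
step 3: *-**-**---***-*-****
step 4: *******--**-**-**---

1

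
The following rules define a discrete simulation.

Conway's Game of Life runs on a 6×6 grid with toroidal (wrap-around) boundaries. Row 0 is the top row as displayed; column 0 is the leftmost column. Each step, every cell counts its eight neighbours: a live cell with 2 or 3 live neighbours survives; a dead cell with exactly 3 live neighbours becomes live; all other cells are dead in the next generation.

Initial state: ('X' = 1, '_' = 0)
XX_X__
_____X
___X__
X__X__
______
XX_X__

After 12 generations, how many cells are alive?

gen 0: XX_X__
_____X
___X__
X__X__
______
XX_X__
gen 1: _X__XX
X_X_X_
____X_
______
XXX___
XX____
gen 2: __XXX_
XX__X_
___X_X
_X____
X_X___
______
gen 3: _XXXXX
XX____
_XX_XX
XXX___
_X____
_XX___
gen 4: ___XXX
______
___X_X
___X_X
______
____X_
gen 5: ___XXX
___X_X
______
______
____X_
___XXX
gen 6: X_X___
___X_X
______
______
___XXX
______
gen 7: ______
______
______
____X_
____X_
___XXX
gen 8: ____X_
______
______
______
______
___XXX
gen 9: ___XXX
______
______
______
____X_
___XXX
gen 10: ___X_X
____X_
______
______
___XXX
______
gen 11: ____X_
____X_
______
____X_
____X_
___X_X
gen 12: ___XXX
______
______
______
___XXX
___X_X

8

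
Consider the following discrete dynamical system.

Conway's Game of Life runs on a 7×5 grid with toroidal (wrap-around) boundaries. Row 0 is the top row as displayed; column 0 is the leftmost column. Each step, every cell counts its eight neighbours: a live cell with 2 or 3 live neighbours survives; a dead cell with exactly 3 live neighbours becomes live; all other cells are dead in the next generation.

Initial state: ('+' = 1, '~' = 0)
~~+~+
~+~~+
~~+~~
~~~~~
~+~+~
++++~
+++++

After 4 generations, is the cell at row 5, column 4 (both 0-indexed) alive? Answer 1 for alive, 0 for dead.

0

0) ~~+~+
~+~~+
~~+~~
~~~~~
~+~+~
++++~
+++++
1) ~~~~~
+++~~
~~~~~
~~+~~
++~++
~~~~~
~~~~~
2) ~+~~~
~+~~~
~~+~~
+++++
+++++
+~~~+
~~~~~
3) ~~~~~
~++~~
~~~~+
~~~~~
~~~~~
~~+~~
+~~~~
4) ~+~~~
~~~~~
~~~~~
~~~~~
~~~~~
~~~~~
~~~~~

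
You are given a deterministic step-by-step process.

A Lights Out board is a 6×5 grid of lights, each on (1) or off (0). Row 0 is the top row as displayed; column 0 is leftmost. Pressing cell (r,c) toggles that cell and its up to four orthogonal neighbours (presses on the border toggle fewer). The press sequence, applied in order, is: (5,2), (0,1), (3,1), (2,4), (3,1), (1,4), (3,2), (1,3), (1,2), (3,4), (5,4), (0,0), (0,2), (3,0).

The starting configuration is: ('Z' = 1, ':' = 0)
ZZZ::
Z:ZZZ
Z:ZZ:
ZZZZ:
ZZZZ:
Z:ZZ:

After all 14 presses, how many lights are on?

14

step 0: ZZZ::
Z:ZZZ
Z:ZZ:
ZZZZ:
ZZZZ:
Z:ZZ:
step 1: ZZZ::
Z:ZZZ
Z:ZZ:
ZZZZ:
ZZ:Z:
ZZ:::
step 2: :::::
ZZZZZ
Z:ZZ:
ZZZZ:
ZZ:Z:
ZZ:::
step 3: :::::
ZZZZZ
ZZZZ:
:::Z:
Z::Z:
ZZ:::
step 4: :::::
ZZZZ:
ZZZ:Z
:::ZZ
Z::Z:
ZZ:::
step 5: :::::
ZZZZ:
Z:Z:Z
ZZZZZ
ZZ:Z:
ZZ:::
step 6: ::::Z
ZZZ:Z
Z:Z::
ZZZZZ
ZZ:Z:
ZZ:::
step 7: ::::Z
ZZZ:Z
Z::::
Z:::Z
ZZZZ:
ZZ:::
step 8: :::ZZ
ZZ:Z:
Z::Z:
Z:::Z
ZZZZ:
ZZ:::
step 9: ::ZZZ
Z:Z::
Z:ZZ:
Z:::Z
ZZZZ:
ZZ:::
step 10: ::ZZZ
Z:Z::
Z:ZZZ
Z::Z:
ZZZZZ
ZZ:::
step 11: ::ZZZ
Z:Z::
Z:ZZZ
Z::Z:
ZZZZ:
ZZ:ZZ
step 12: ZZZZZ
::Z::
Z:ZZZ
Z::Z:
ZZZZ:
ZZ:ZZ
step 13: Z:::Z
:::::
Z:ZZZ
Z::Z:
ZZZZ:
ZZ:ZZ
step 14: Z:::Z
:::::
::ZZZ
:Z:Z:
:ZZZ:
ZZ:ZZ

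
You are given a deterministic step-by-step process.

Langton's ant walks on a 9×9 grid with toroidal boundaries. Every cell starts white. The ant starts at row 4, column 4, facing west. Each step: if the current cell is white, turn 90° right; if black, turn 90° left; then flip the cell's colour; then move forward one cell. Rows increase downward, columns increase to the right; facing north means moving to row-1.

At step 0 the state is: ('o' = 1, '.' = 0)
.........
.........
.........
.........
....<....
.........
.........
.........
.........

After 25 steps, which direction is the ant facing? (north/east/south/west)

step 0: .........
.........
.........
.........
....<....
.........
.........
.........
.........
step 1: .........
.........
.........
....^....
....o....
.........
.........
.........
.........
step 2: .........
.........
.........
....o>...
....o....
.........
.........
.........
.........
step 3: .........
.........
.........
....oo...
....ov...
.........
.........
.........
.........
step 4: .........
.........
.........
....oo...
....<o...
.........
.........
.........
.........
step 5: .........
.........
.........
....oo...
.....o...
....v....
.........
.........
.........
step 6: .........
.........
.........
....oo...
.....o...
...<o....
.........
.........
.........
step 7: .........
.........
.........
....oo...
...^.o...
...oo....
.........
.........
.........
step 8: .........
.........
.........
....oo...
...o>o...
...oo....
.........
.........
.........
step 9: .........
.........
.........
....oo...
...ooo...
...ov....
.........
.........
.........
step 10: .........
.........
.........
....oo...
...ooo...
...o.>...
.........
.........
.........
step 11: .........
.........
.........
....oo...
...ooo...
...o.o...
.....v...
.........
.........
step 12: .........
.........
.........
....oo...
...ooo...
...o.o...
....<o...
.........
.........
step 13: .........
.........
.........
....oo...
...ooo...
...o^o...
....oo...
.........
.........
step 14: .........
.........
.........
....oo...
...ooo...
...oo>...
....oo...
.........
.........
step 15: .........
.........
.........
....oo...
...oo^...
...oo....
....oo...
.........
.........
step 16: .........
.........
.........
....oo...
...o<....
...oo....
....oo...
.........
.........
step 17: .........
.........
.........
....oo...
...o.....
...ov....
....oo...
.........
.........
step 18: .........
.........
.........
....oo...
...o.....
...o.>...
....oo...
.........
.........
step 19: .........
.........
.........
....oo...
...o.....
...o.o...
....ov...
.........
.........
step 20: .........
.........
.........
....oo...
...o.....
...o.o...
....o.>..
.........
.........
step 21: .........
.........
.........
....oo...
...o.....
...o.o...
....o.o..
......v..
.........
step 22: .........
.........
.........
....oo...
...o.....
...o.o...
....o.o..
.....<o..
.........
step 23: .........
.........
.........
....oo...
...o.....
...o.o...
....o^o..
.....oo..
.........
step 24: .........
.........
.........
....oo...
...o.....
...o.o...
....oo>..
.....oo..
.........
step 25: .........
.........
.........
....oo...
...o.....
...o.o^..
....oo...
.....oo..
.........

north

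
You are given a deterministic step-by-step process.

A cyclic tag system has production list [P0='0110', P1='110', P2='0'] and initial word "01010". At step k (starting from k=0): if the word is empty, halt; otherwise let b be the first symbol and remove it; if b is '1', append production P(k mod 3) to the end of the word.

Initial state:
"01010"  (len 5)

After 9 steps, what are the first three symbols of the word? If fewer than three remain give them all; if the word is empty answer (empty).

gen 0: "01010"  (len 5)
gen 1: "1010"  (len 4)
gen 2: "010110"  (len 6)
gen 3: "10110"  (len 5)
gen 4: "01100110"  (len 8)
gen 5: "1100110"  (len 7)
gen 6: "1001100"  (len 7)
gen 7: "0011000110"  (len 10)
gen 8: "011000110"  (len 9)
gen 9: "11000110"  (len 8)

110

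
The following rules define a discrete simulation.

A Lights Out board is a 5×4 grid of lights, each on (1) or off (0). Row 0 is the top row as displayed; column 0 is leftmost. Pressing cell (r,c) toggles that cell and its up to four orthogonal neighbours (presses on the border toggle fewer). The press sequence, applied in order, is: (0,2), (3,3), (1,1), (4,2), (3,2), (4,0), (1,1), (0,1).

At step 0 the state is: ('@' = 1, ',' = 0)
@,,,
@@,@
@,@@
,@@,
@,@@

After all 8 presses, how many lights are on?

gen 0: @,,,
@@,@
@,@@
,@@,
@,@@
gen 1: @@@@
@@@@
@,@@
,@@,
@,@@
gen 2: @@@@
@@@@
@,@,
,@,@
@,@,
gen 3: @,@@
,,,@
@@@,
,@,@
@,@,
gen 4: @,@@
,,,@
@@@,
,@@@
@@,@
gen 5: @,@@
,,,@
@@,,
,,,,
@@@@
gen 6: @,@@
,,,@
@@,,
@,,,
,,@@
gen 7: @@@@
@@@@
@,,,
@,,,
,,@@
gen 8: ,,,@
@,@@
@,,,
@,,,
,,@@

8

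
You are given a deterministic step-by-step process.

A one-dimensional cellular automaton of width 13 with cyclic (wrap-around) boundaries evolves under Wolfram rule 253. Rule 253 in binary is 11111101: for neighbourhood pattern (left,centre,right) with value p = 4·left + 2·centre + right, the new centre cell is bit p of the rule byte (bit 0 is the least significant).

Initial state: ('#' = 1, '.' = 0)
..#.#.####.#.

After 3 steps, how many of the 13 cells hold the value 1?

t=0: ..#.#.####.#.
t=1: #.###########
t=2: #############
t=3: #############

13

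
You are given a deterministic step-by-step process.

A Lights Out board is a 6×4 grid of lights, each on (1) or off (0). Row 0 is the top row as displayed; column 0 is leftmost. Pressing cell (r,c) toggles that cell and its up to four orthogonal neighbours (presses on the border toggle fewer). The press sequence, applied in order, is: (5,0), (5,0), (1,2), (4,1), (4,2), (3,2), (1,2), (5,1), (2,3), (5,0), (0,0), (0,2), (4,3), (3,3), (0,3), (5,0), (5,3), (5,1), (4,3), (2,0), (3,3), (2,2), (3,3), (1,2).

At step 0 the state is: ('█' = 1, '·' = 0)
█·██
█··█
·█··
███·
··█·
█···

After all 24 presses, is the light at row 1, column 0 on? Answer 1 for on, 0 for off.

[0] █·██
█··█
·█··
███·
··█·
█···
[1] █·██
█··█
·█··
███·
█·█·
·█··
[2] █·██
█··█
·█··
███·
··█·
█···
[3] █··█
███·
·██·
███·
··█·
█···
[4] █··█
███·
·██·
█·█·
██··
██··
[5] █··█
███·
·██·
█···
█·██
███·
[6] █··█
███·
·█··
████
█··█
███·
[7] █·██
█··█
·██·
████
█··█
███·
[8] █·██
█··█
·██·
████
██·█
····
[9] █·██
█···
·█·█
███·
██·█
····
[10] █·██
█···
·█·█
███·
·█·█
██··
[11] ·███
····
·█·█
███·
·█·█
██··
[12] ····
··█·
·█·█
███·
·█·█
██··
[13] ····
··█·
·█·█
████
·██·
██·█
[14] ····
··█·
·█··
██··
·███
██·█
[15] ··██
··██
·█··
██··
·███
██·█
[16] ··██
··██
·█··
██··
████
···█
[17] ··██
··██
·█··
██··
███·
··█·
[18] ··██
··██
·█··
██··
█·█·
██··
[19] ··██
··██
·█··
██·█
█··█
██·█
[20] ··██
█·██
█···
·█·█
█··█
██·█
[21] ··██
█·██
█··█
·██·
█···
██·█
[22] ··██
█··█
███·
·█··
█···
██·█
[23] ··██
█··█
████
·███
█··█
██·█
[24] ···█
███·
██·█
·███
█··█
██·█

1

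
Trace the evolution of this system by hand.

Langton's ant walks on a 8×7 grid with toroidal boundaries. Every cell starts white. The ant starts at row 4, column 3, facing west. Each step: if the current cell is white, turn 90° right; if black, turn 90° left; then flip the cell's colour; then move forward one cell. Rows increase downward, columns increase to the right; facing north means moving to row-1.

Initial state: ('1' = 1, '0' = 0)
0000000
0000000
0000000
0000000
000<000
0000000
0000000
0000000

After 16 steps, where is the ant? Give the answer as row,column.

4,3

gen 0: 0000000
0000000
0000000
0000000
000<000
0000000
0000000
0000000
gen 1: 0000000
0000000
0000000
000^000
0001000
0000000
0000000
0000000
gen 2: 0000000
0000000
0000000
0001>00
0001000
0000000
0000000
0000000
gen 3: 0000000
0000000
0000000
0001100
0001v00
0000000
0000000
0000000
gen 4: 0000000
0000000
0000000
0001100
000<100
0000000
0000000
0000000
gen 5: 0000000
0000000
0000000
0001100
0000100
000v000
0000000
0000000
gen 6: 0000000
0000000
0000000
0001100
0000100
00<1000
0000000
0000000
gen 7: 0000000
0000000
0000000
0001100
00^0100
0011000
0000000
0000000
gen 8: 0000000
0000000
0000000
0001100
001>100
0011000
0000000
0000000
gen 9: 0000000
0000000
0000000
0001100
0011100
001v000
0000000
0000000
gen 10: 0000000
0000000
0000000
0001100
0011100
0010>00
0000000
0000000
gen 11: 0000000
0000000
0000000
0001100
0011100
0010100
0000v00
0000000
gen 12: 0000000
0000000
0000000
0001100
0011100
0010100
000<100
0000000
gen 13: 0000000
0000000
0000000
0001100
0011100
001^100
0001100
0000000
gen 14: 0000000
0000000
0000000
0001100
0011100
0011>00
0001100
0000000
gen 15: 0000000
0000000
0000000
0001100
0011^00
0011000
0001100
0000000
gen 16: 0000000
0000000
0000000
0001100
001<000
0011000
0001100
0000000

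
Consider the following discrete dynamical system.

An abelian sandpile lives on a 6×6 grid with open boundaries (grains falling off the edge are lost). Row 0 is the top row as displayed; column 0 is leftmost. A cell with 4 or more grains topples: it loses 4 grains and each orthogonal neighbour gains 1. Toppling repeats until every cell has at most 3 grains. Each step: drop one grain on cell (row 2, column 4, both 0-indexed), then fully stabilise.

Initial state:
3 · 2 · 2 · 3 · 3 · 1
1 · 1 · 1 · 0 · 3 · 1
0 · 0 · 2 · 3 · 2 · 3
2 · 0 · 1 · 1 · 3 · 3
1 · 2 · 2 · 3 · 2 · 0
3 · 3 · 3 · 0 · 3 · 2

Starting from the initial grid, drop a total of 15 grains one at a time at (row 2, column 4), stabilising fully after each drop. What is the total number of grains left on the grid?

67

0) 3 · 2 · 2 · 3 · 3 · 1
1 · 1 · 1 · 0 · 3 · 1
0 · 0 · 2 · 3 · 2 · 3
2 · 0 · 1 · 1 · 3 · 3
1 · 2 · 2 · 3 · 2 · 0
3 · 3 · 3 · 0 · 3 · 2
1) 3 · 2 · 2 · 3 · 3 · 1
1 · 1 · 1 · 0 · 3 · 1
0 · 0 · 2 · 3 · 3 · 3
2 · 0 · 1 · 1 · 3 · 3
1 · 2 · 2 · 3 · 2 · 0
3 · 3 · 3 · 0 · 3 · 2
2) 3 · 2 · 3 · 0 · 1 · 2
1 · 1 · 1 · 3 · 2 · 3
0 · 0 · 3 · 1 · 0 · 2
2 · 0 · 1 · 3 · 2 · 1
1 · 2 · 2 · 3 · 3 · 1
3 · 3 · 3 · 0 · 3 · 2
3) 3 · 2 · 3 · 0 · 1 · 2
1 · 1 · 1 · 3 · 2 · 3
0 · 0 · 3 · 1 · 1 · 2
2 · 0 · 1 · 3 · 2 · 1
1 · 2 · 2 · 3 · 3 · 1
3 · 3 · 3 · 0 · 3 · 2
4) 3 · 2 · 3 · 0 · 1 · 2
1 · 1 · 1 · 3 · 2 · 3
0 · 0 · 3 · 1 · 2 · 2
2 · 0 · 1 · 3 · 2 · 1
1 · 2 · 2 · 3 · 3 · 1
3 · 3 · 3 · 0 · 3 · 2
5) 3 · 2 · 3 · 0 · 1 · 2
1 · 1 · 1 · 3 · 2 · 3
0 · 0 · 3 · 1 · 3 · 2
2 · 0 · 1 · 3 · 2 · 1
1 · 2 · 2 · 3 · 3 · 1
3 · 3 · 3 · 0 · 3 · 2
6) 3 · 2 · 3 · 0 · 1 · 2
1 · 1 · 1 · 3 · 3 · 3
0 · 0 · 3 · 2 · 0 · 3
2 · 0 · 1 · 3 · 3 · 1
1 · 2 · 2 · 3 · 3 · 1
3 · 3 · 3 · 0 · 3 · 2
7) 3 · 2 · 3 · 0 · 1 · 2
1 · 1 · 1 · 3 · 3 · 3
0 · 0 · 3 · 2 · 1 · 3
2 · 0 · 1 · 3 · 3 · 1
1 · 2 · 2 · 3 · 3 · 1
3 · 3 · 3 · 0 · 3 · 2
8) 3 · 2 · 3 · 0 · 1 · 2
1 · 1 · 1 · 3 · 3 · 3
0 · 0 · 3 · 2 · 2 · 3
2 · 0 · 1 · 3 · 3 · 1
1 · 2 · 2 · 3 · 3 · 1
3 · 3 · 3 · 0 · 3 · 2
9) 3 · 2 · 3 · 0 · 1 · 2
1 · 1 · 1 · 3 · 3 · 3
0 · 0 · 3 · 2 · 3 · 3
2 · 0 · 1 · 3 · 3 · 1
1 · 2 · 2 · 3 · 3 · 1
3 · 3 · 3 · 0 · 3 · 2
10) 3 · 2 · 3 · 1 · 2 · 3
1 · 1 · 3 · 1 · 3 · 1
0 · 1 · 0 · 3 · 0 · 2
2 · 0 · 3 · 2 · 3 · 3
1 · 2 · 3 · 1 · 2 · 2
3 · 3 · 3 · 2 · 0 · 3
11) 3 · 2 · 3 · 1 · 2 · 3
1 · 1 · 3 · 1 · 3 · 1
0 · 1 · 0 · 3 · 1 · 2
2 · 0 · 3 · 2 · 3 · 3
1 · 2 · 3 · 1 · 2 · 2
3 · 3 · 3 · 2 · 0 · 3
12) 3 · 2 · 3 · 1 · 2 · 3
1 · 1 · 3 · 1 · 3 · 1
0 · 1 · 0 · 3 · 2 · 2
2 · 0 · 3 · 2 · 3 · 3
1 · 2 · 3 · 1 · 2 · 2
3 · 3 · 3 · 2 · 0 · 3
13) 3 · 2 · 3 · 1 · 2 · 3
1 · 1 · 3 · 1 · 3 · 1
0 · 1 · 0 · 3 · 3 · 2
2 · 0 · 3 · 2 · 3 · 3
1 · 2 · 3 · 1 · 2 · 2
3 · 3 · 3 · 2 · 0 · 3
14) 3 · 2 · 3 · 1 · 3 · 3
1 · 1 · 3 · 3 · 1 · 3
0 · 1 · 2 · 2 · 0 · 1
2 · 2 · 1 · 1 · 3 · 1
3 · 0 · 2 · 3 · 3 · 3
0 · 2 · 1 · 3 · 0 · 3
15) 3 · 2 · 3 · 1 · 3 · 3
1 · 1 · 3 · 3 · 1 · 3
0 · 1 · 2 · 2 · 1 · 1
2 · 2 · 1 · 1 · 3 · 1
3 · 0 · 2 · 3 · 3 · 3
0 · 2 · 1 · 3 · 0 · 3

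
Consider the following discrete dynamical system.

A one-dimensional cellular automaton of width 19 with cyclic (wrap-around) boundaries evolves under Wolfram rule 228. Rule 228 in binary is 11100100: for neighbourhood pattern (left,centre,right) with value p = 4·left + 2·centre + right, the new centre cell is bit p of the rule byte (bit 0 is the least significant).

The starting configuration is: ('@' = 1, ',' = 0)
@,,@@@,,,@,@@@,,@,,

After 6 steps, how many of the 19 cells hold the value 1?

gen 0: @,,@@@,,,@,@@@,,@,,
gen 1: @,,,@@,,,@@,@@,,@,,
gen 2: @,,,,@,,,,@@,@,,@,,
gen 3: @,,,,@,,,,,@@@,,@,,
gen 4: @,,,,@,,,,,,@@,,@,,
gen 5: @,,,,@,,,,,,,@,,@,,
gen 6: @,,,,@,,,,,,,@,,@,,

4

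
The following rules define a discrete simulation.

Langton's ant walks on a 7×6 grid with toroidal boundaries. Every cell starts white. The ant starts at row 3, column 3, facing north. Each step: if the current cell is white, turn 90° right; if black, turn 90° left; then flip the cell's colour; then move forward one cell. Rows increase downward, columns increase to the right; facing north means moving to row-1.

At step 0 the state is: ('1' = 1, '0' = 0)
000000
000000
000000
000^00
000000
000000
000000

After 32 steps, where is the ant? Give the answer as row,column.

5,1

[0] 000000
000000
000000
000^00
000000
000000
000000
[1] 000000
000000
000000
0001>0
000000
000000
000000
[2] 000000
000000
000000
000110
0000v0
000000
000000
[3] 000000
000000
000000
000110
000<10
000000
000000
[4] 000000
000000
000000
000^10
000110
000000
000000
[5] 000000
000000
000000
00<010
000110
000000
000000
[6] 000000
000000
00^000
001010
000110
000000
000000
[7] 000000
000000
001>00
001010
000110
000000
000000
[8] 000000
000000
001100
001v10
000110
000000
000000
[9] 000000
000000
001100
00<110
000110
000000
000000
[10] 000000
000000
001100
000110
00v110
000000
000000
[11] 000000
000000
001100
000110
0<1110
000000
000000
[12] 000000
000000
001100
0^0110
011110
000000
000000
[13] 000000
000000
001100
01>110
011110
000000
000000
[14] 000000
000000
001100
011110
01v110
000000
000000
[15] 000000
000000
001100
011110
010>10
000000
000000
[16] 000000
000000
001100
011^10
010010
000000
000000
[17] 000000
000000
001100
01<010
010010
000000
000000
[18] 000000
000000
001100
010010
01v010
000000
000000
[19] 000000
000000
001100
010010
0<1010
000000
000000
[20] 000000
000000
001100
010010
001010
0v0000
000000
[21] 000000
000000
001100
010010
001010
<10000
000000
[22] 000000
000000
001100
010010
^01010
110000
000000
[23] 000000
000000
001100
010010
1>1010
110000
000000
[24] 000000
000000
001100
010010
111010
1v0000
000000
[25] 000000
000000
001100
010010
111010
10>000
000000
[26] 000000
000000
001100
010010
111010
101000
00v000
[27] 000000
000000
001100
010010
111010
101000
0<1000
[28] 000000
000000
001100
010010
111010
1^1000
011000
[29] 000000
000000
001100
010010
111010
11>000
011000
[30] 000000
000000
001100
010010
11^010
110000
011000
[31] 000000
000000
001100
010010
1<0010
110000
011000
[32] 000000
000000
001100
010010
100010
1v0000
011000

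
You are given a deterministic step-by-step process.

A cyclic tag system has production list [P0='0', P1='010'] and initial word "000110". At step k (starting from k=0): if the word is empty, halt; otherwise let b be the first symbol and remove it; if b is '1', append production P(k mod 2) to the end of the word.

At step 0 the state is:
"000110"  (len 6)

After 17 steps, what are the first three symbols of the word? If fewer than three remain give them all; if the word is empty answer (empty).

step 0: "000110"  (len 6)
step 1: "00110"  (len 5)
step 2: "0110"  (len 4)
step 3: "110"  (len 3)
step 4: "10010"  (len 5)
step 5: "00100"  (len 5)
step 6: "0100"  (len 4)
step 7: "100"  (len 3)
step 8: "00010"  (len 5)
step 9: "0010"  (len 4)
step 10: "010"  (len 3)
step 11: "10"  (len 2)
step 12: "0010"  (len 4)
step 13: "010"  (len 3)
step 14: "10"  (len 2)
step 15: "00"  (len 2)
step 16: "0"  (len 1)
step 17: (halted — word empty)

(empty)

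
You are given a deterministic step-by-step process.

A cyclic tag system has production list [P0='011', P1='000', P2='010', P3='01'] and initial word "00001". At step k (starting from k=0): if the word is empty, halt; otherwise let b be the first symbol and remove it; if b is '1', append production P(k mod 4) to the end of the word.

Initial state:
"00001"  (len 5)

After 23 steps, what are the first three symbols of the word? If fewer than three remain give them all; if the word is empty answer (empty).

k=0  "00001"  (len 5)
k=1  "0001"  (len 4)
k=2  "001"  (len 3)
k=3  "01"  (len 2)
k=4  "1"  (len 1)
k=5  "011"  (len 3)
k=6  "11"  (len 2)
k=7  "1010"  (len 4)
k=8  "01001"  (len 5)
k=9  "1001"  (len 4)
k=10  "001000"  (len 6)
k=11  "01000"  (len 5)
k=12  "1000"  (len 4)
k=13  "000011"  (len 6)
k=14  "00011"  (len 5)
k=15  "0011"  (len 4)
k=16  "011"  (len 3)
k=17  "11"  (len 2)
k=18  "1000"  (len 4)
k=19  "000010"  (len 6)
k=20  "00010"  (len 5)
k=21  "0010"  (len 4)
k=22  "010"  (len 3)
k=23  "10"  (len 2)

10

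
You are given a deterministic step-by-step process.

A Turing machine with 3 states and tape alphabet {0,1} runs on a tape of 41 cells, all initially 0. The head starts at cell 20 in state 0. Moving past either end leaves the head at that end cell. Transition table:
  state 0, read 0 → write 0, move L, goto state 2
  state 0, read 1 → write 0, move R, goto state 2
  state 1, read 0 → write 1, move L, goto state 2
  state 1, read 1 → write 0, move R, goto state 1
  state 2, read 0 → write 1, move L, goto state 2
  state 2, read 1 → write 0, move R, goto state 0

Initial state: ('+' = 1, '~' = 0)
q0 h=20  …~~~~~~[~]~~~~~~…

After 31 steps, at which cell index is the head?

10

[0] q0 h=20  …~~~~~~[~]~~~~~~…
[1] q2 h=19  …~~~~~~[~]~~~~~~…
[2] q2 h=18  …~~~~~~[~]+~~~~~…
[3] q2 h=17  …~~~~~~[~]++~~~~…
[4] q2 h=16  …~~~~~~[~]+++~~~…
[5] q2 h=15  …~~~~~~[~]++++~~…
[6] q2 h=14  …~~~~~~[~]+++++~…
[7] q2 h=13  …~~~~~~[~]++++++…
[8] q2 h=12  …~~~~~~[~]++++++…
[9] q2 h=11  …~~~~~~[~]++++++…
[10] q2 h=10  …~~~~~~[~]++++++…
[11] q2 h= 9  …~~~~~~[~]++++++…
[12] q2 h= 8  …~~~~~~[~]++++++…
[13] q2 h= 7  …~~~~~~[~]++++++…
[14] q2 h= 6  |~~~~~~[~]++++++…
[15] q2 h= 5  |~~~~~[~]++++++…
[16] q2 h= 4  |~~~~[~]++++++…
[17] q2 h= 3  |~~~[~]++++++…
[18] q2 h= 2  |~~[~]++++++…
[19] q2 h= 1  |~[~]++++++…
[20] q2 h= 0  |[~]++++++…
[21] q2 h= 0  |[+]++++++…
[22] q0 h= 1  |~[+]++++++…
[23] q2 h= 2  |~~[+]++++++…
[24] q0 h= 3  |~~~[+]++++++…
[25] q2 h= 4  |~~~~[+]++++++…
[26] q0 h= 5  |~~~~~[+]++++++…
[27] q2 h= 6  |~~~~~~[+]++++++…
[28] q0 h= 7  …~~~~~~[+]++++++…
[29] q2 h= 8  …~~~~~~[+]++++++…
[30] q0 h= 9  …~~~~~~[+]++++++…
[31] q2 h=10  …~~~~~~[+]++++++…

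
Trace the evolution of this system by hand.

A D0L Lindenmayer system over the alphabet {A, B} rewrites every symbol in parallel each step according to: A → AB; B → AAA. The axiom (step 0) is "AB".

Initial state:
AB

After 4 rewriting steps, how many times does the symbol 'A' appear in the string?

40

t=0: AB
t=1: ABAAA
t=2: ABAAAABABAB
t=3: ABAAAABABABABAAAABAAAABAAA
t=4: ABAAAABABABABAAAABAAAABAAAABAAAABABABABAAAABABABABAAAABABAB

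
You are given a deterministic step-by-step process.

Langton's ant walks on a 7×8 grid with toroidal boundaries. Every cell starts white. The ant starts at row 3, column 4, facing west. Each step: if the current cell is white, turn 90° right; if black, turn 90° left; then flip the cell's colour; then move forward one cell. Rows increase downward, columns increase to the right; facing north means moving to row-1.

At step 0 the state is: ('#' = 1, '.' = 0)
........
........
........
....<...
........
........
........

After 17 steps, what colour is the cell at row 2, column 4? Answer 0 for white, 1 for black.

1

k=0  ........
........
........
....<...
........
........
........
k=1  ........
........
....^...
....#...
........
........
........
k=2  ........
........
....#>..
....#...
........
........
........
k=3  ........
........
....##..
....#v..
........
........
........
k=4  ........
........
....##..
....<#..
........
........
........
k=5  ........
........
....##..
.....#..
....v...
........
........
k=6  ........
........
....##..
.....#..
...<#...
........
........
k=7  ........
........
....##..
...^.#..
...##...
........
........
k=8  ........
........
....##..
...#>#..
...##...
........
........
k=9  ........
........
....##..
...###..
...#v...
........
........
k=10  ........
........
....##..
...###..
...#.>..
........
........
k=11  ........
........
....##..
...###..
...#.#..
.....v..
........
k=12  ........
........
....##..
...###..
...#.#..
....<#..
........
k=13  ........
........
....##..
...###..
...#^#..
....##..
........
k=14  ........
........
....##..
...###..
...##>..
....##..
........
k=15  ........
........
....##..
...##^..
...##...
....##..
........
k=16  ........
........
....##..
...#<...
...##...
....##..
........
k=17  ........
........
....##..
...#....
...#v...
....##..
........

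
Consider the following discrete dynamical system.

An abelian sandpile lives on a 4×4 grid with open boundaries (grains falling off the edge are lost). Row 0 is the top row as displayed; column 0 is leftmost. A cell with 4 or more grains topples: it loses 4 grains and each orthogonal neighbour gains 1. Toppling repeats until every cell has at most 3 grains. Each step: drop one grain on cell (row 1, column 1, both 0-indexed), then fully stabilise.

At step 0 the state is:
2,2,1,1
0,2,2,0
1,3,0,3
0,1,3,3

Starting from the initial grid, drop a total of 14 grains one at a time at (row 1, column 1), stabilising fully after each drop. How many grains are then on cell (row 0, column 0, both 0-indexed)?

0) 2,2,1,1
0,2,2,0
1,3,0,3
0,1,3,3
1) 2,2,1,1
0,3,2,0
1,3,0,3
0,1,3,3
2) 2,3,1,1
1,1,3,0
2,0,1,3
0,2,3,3
3) 2,3,1,1
1,2,3,0
2,0,1,3
0,2,3,3
4) 2,3,1,1
1,3,3,0
2,0,1,3
0,2,3,3
5) 3,0,3,1
2,2,0,1
2,1,2,3
0,2,3,3
6) 3,0,3,1
2,3,0,1
2,1,2,3
0,2,3,3
7) 3,1,3,1
3,0,1,1
2,2,2,3
0,2,3,3
8) 3,1,3,1
3,1,1,1
2,2,2,3
0,2,3,3
9) 3,1,3,1
3,2,1,1
2,2,2,3
0,2,3,3
10) 3,1,3,1
3,3,1,1
2,2,2,3
0,2,3,3
11) 0,3,3,1
1,1,2,1
3,3,2,3
0,2,3,3
12) 0,3,3,1
1,2,2,1
3,3,2,3
0,2,3,3
13) 0,3,3,1
1,3,2,1
3,3,2,3
0,2,3,3
14) 1,1,1,2
3,3,1,3
0,3,2,1
2,0,2,1

1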